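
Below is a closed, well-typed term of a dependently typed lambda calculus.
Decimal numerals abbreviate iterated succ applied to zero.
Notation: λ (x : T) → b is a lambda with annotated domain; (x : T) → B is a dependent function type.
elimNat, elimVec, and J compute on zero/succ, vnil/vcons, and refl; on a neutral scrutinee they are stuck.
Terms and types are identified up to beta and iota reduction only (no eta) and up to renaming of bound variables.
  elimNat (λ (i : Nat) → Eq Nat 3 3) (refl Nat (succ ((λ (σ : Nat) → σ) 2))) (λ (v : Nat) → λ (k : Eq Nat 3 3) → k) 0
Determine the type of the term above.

type:
  Eq Nat 3 3


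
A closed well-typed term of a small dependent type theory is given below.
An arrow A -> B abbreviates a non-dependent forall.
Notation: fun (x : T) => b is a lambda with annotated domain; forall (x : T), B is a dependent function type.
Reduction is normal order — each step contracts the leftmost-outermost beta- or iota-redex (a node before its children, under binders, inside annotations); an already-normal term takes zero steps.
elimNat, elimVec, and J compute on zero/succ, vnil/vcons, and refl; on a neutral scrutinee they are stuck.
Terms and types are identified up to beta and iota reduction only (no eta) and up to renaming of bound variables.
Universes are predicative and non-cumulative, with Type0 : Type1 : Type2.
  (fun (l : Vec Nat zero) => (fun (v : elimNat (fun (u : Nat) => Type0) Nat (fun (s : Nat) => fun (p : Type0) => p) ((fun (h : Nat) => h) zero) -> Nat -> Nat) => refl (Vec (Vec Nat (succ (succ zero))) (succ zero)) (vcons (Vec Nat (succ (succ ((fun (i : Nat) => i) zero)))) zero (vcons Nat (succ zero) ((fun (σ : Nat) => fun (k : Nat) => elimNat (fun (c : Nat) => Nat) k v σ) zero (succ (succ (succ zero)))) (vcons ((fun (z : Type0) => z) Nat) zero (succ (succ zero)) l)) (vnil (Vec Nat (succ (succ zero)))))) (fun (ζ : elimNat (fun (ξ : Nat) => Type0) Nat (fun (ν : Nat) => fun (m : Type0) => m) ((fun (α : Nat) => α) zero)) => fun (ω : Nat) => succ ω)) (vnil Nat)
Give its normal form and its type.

normal form:
  refl (Vec (Vec Nat (succ (succ zero))) (succ zero)) (vcons (Vec Nat (succ (succ zero))) zero (vcons Nat (succ zero) (succ (succ (succ zero))) (vcons Nat zero (succ (succ zero)) (vnil Nat))) (vnil (Vec Nat (succ (succ zero)))))
the term's type:
  Eq (Vec (Vec Nat (succ (succ zero))) (succ zero)) (vcons (Vec Nat (succ (succ zero))) zero (vcons Nat (succ zero) (succ (succ (succ zero))) (vcons Nat zero (succ (succ zero)) (vnil Nat))) (vnil (Vec Nat (succ (succ zero))))) (vcons (Vec Nat (succ (succ zero))) zero (vcons Nat (succ zero) (succ (succ (succ zero))) (vcons Nat zero (succ (succ zero)) (vnil Nat))) (vnil (Vec Nat (succ (succ zero)))))


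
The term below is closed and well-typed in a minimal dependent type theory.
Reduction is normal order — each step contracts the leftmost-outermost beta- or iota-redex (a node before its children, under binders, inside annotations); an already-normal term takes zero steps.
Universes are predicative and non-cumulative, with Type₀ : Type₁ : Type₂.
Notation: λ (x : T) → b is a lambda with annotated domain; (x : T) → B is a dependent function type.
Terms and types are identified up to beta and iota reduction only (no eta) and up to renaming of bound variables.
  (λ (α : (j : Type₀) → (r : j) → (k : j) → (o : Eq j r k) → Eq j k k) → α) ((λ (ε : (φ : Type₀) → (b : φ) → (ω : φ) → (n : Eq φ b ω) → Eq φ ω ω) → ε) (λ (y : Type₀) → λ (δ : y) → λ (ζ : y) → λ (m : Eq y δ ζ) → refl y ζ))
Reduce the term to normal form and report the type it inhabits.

reduced normal form:
  λ (α : Type₀) → λ (j : α) → λ (r : α) → λ (k : Eq α j r) → refl α r
type:
  (α : Type₀) → (j : α) → (r : α) → (k : Eq α j r) → Eq α r r
observation: 2 normal-order steps separate the term from its normal form.


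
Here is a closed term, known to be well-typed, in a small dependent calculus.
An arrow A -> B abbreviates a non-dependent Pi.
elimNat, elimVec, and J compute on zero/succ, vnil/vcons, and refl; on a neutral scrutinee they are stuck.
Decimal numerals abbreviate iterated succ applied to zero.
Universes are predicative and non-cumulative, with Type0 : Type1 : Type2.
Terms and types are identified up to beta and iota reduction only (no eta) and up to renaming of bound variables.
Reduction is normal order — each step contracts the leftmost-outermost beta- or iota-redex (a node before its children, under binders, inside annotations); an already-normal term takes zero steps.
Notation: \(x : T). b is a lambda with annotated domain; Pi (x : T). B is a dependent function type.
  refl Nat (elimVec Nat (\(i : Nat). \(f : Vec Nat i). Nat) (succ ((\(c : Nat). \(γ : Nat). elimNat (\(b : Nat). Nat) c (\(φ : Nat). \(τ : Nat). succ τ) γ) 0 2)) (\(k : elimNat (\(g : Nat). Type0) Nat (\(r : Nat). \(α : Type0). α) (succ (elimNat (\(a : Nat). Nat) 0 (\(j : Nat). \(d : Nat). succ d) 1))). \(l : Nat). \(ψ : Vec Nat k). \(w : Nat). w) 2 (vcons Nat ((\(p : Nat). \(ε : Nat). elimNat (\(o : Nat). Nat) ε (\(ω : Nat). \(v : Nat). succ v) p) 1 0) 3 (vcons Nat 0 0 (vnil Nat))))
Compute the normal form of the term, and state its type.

resulting normal form:
  refl Nat 3
the term's type:
  Eq Nat 3 3


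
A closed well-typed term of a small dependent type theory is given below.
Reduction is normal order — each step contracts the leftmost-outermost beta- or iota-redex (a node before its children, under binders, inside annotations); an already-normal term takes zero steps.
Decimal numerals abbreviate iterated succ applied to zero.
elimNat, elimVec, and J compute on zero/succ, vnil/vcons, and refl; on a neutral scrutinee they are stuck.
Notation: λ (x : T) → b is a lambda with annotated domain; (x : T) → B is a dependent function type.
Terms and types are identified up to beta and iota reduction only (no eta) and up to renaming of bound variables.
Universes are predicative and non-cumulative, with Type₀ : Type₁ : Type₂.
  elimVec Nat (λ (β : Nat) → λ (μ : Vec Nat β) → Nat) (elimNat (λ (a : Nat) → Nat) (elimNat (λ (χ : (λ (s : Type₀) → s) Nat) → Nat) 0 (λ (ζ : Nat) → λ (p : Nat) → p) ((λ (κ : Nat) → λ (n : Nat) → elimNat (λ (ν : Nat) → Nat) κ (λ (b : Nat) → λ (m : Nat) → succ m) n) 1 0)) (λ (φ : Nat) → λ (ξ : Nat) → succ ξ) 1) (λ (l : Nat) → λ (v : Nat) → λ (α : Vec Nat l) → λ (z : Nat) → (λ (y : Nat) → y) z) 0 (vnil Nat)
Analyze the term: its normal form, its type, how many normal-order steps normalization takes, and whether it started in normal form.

reduced normal form:
  1
inferred type:
  Nat
reduction steps (normal order): 13
started in normal form: no
first contracted redex: an elimVec iota-redex


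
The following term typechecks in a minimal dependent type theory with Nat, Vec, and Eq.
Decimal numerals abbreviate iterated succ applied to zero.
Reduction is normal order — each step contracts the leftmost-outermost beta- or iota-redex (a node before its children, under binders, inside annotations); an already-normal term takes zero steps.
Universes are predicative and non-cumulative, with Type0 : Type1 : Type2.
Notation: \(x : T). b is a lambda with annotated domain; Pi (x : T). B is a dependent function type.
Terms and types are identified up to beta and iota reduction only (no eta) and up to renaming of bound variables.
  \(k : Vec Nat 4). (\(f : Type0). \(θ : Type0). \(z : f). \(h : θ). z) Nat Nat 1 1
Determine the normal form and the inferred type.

normal form:
  \(k : Vec Nat 4). 1
the term's type:
  Pi (k : Vec Nat 4). Nat
observation: the first redex contracted is a beta-redex; the normal form is reached in 4 normal-order steps.


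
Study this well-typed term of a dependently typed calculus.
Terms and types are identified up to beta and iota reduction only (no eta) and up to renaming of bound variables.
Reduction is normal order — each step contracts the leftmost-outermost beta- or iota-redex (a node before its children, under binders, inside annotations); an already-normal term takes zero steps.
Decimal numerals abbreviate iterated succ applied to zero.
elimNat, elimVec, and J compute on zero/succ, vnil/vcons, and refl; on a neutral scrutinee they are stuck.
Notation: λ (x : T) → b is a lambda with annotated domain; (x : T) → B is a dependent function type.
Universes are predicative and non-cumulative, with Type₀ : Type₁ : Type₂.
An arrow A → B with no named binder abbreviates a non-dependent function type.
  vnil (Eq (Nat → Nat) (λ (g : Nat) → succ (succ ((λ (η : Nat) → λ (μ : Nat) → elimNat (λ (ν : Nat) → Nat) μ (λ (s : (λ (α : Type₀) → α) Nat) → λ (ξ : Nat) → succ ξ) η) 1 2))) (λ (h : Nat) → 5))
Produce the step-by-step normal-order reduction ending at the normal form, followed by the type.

reduction (normal order):
  vnil (Eq (Nat → Nat) (λ (g : Nat) → succ (succ ((λ (η : Nat) → λ (μ : Nat) → elimNat (λ (ν : Nat) → Nat) μ (λ (s : (λ (α : Type₀) → α) Nat) → λ (ξ : Nat) → succ ξ) η) 1 2))) (λ (h : Nat) → 5))
  ~> vnil (Eq (Nat → Nat) (λ (g : Nat) → succ (succ ((λ (η : Nat) → elimNat (λ (μ : Nat) → Nat) η (λ (ν : (λ (s : Type₀) → s) Nat) → λ (α : Nat) → succ α) 1) 2))) (λ (ξ : Nat) → 5))
  ~> vnil (Eq (Nat → Nat) (λ (g : Nat) → succ (succ (elimNat (λ (η : Nat) → Nat) 2 (λ (μ : (λ (ν : Type₀) → ν) Nat) → λ (s : Nat) → succ s) 1))) (λ (α : Nat) → 5))
  ~> vnil (Eq (Nat → Nat) (λ (g : Nat) → succ (succ ((λ (η : (λ (μ : Type₀) → μ) Nat) → λ (ν : Nat) → succ ν) 0 (elimNat (λ (s : Nat) → Nat) 2 (λ (α : (λ (ξ : Type₀) → ξ) Nat) → λ (h : Nat) → succ h) 0)))) (λ (δ : Nat) → 5))
  ~> vnil (Eq (Nat → Nat) (λ (g : Nat) → succ (succ ((λ (η : Nat) → succ η) (elimNat (λ (μ : Nat) → Nat) 2 (λ (ν : (λ (s : Type₀) → s) Nat) → λ (α : Nat) → succ α) 0)))) (λ (ξ : Nat) → 5))
  ~> vnil (Eq (Nat → Nat) (λ (g : Nat) → succ (succ (succ (elimNat (λ (η : Nat) → Nat) 2 (λ (μ : (λ (ν : Type₀) → ν) Nat) → λ (s : Nat) → succ s) 0)))) (λ (α : Nat) → 5))
  ~> vnil (Eq (Nat → Nat) (λ (g : Nat) → 5) (λ (η : Nat) → 5))
inferred type:
  Vec (Eq (Nat → Nat) (λ (g : Nat) → 5) (λ (η : Nat) → 5)) 0


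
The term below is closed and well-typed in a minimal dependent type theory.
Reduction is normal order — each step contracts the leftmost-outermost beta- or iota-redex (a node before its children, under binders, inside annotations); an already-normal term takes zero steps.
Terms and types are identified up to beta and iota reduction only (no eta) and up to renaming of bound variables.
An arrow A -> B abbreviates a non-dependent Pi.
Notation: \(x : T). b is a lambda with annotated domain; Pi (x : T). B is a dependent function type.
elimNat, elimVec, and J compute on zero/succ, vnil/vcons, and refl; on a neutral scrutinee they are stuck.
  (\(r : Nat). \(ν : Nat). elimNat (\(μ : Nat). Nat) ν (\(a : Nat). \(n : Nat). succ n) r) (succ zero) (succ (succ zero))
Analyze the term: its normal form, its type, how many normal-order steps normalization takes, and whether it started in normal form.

reduced normal form:
  succ (succ (succ zero))
the term's type:
  Nat
normal-order step count: 6
already normal: no
first redex: a beta-redex


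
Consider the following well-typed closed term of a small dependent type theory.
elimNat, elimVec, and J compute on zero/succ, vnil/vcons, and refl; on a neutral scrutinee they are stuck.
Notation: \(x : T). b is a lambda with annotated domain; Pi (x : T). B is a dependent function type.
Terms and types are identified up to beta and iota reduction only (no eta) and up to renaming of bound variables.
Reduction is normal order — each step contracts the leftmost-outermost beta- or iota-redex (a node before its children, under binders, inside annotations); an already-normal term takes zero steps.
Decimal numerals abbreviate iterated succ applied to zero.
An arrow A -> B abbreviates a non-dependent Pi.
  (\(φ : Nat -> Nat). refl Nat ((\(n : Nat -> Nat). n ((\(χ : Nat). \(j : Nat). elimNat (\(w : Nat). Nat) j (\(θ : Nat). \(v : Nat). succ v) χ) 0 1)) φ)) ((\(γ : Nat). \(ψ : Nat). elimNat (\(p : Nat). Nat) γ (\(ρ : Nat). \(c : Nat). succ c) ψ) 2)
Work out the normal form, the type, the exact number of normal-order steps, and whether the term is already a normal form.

resulting normal form:
  refl Nat 3
the term's type:
  Eq Nat 3 3
normal-order step count: 11
started in normal form: no
first redex: a beta-redex


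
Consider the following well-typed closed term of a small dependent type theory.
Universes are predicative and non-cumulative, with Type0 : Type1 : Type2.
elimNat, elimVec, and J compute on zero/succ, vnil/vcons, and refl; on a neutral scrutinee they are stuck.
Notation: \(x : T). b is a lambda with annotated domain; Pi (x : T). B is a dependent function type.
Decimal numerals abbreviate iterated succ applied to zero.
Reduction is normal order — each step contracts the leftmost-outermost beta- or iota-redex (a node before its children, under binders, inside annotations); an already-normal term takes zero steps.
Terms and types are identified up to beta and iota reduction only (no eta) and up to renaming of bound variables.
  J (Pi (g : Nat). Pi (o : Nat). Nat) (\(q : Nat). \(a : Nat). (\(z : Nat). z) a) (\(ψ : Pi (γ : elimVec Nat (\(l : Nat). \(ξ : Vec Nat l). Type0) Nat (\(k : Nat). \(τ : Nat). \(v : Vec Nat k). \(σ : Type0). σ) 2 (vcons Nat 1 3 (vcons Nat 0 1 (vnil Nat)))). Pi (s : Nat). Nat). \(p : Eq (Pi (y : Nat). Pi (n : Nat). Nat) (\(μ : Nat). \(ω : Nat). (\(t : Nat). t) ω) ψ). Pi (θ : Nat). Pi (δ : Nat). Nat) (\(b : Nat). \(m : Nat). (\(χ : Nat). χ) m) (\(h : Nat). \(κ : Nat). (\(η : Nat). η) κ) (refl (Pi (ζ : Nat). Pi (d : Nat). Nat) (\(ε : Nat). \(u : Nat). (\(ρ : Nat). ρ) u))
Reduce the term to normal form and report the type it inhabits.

resulting normal form:
  \(g : Nat). \(o : Nat). o
type:
  Pi (g : Nat). Pi (o : Nat). Nat


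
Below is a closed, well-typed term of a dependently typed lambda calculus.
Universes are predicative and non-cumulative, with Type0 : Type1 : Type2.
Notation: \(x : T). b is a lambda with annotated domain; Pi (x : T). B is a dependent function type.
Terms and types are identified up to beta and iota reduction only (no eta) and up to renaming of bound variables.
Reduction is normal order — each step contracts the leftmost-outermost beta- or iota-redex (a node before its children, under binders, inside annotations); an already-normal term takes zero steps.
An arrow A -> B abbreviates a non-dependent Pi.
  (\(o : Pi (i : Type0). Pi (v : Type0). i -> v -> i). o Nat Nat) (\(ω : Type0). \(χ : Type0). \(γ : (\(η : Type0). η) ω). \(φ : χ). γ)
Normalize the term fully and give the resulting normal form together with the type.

normal form:
  \(o : Nat). \(i : Nat). o
the term's type:
  Nat -> Nat -> Nat


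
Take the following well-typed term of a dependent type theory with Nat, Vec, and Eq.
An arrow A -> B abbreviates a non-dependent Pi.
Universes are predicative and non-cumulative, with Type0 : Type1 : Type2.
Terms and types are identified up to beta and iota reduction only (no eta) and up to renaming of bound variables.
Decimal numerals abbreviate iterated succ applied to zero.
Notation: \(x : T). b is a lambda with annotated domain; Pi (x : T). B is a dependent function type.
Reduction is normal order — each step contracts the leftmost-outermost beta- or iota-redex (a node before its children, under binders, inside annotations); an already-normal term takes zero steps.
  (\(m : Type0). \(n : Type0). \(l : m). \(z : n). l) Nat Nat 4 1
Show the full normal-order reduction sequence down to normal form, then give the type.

normal-order reduction sequence:
  (\(m : Type0). \(n : Type0). \(l : m). \(z : n). l) Nat Nat 4 1
  ~> (\(m : Type0). \(n : Nat). \(l : m). n) Nat 4 1
  ~> (\(m : Nat). \(n : Nat). m) 4 1
  ~> (\(m : Nat). 4) 1
  ~> 4
type:
  Nat


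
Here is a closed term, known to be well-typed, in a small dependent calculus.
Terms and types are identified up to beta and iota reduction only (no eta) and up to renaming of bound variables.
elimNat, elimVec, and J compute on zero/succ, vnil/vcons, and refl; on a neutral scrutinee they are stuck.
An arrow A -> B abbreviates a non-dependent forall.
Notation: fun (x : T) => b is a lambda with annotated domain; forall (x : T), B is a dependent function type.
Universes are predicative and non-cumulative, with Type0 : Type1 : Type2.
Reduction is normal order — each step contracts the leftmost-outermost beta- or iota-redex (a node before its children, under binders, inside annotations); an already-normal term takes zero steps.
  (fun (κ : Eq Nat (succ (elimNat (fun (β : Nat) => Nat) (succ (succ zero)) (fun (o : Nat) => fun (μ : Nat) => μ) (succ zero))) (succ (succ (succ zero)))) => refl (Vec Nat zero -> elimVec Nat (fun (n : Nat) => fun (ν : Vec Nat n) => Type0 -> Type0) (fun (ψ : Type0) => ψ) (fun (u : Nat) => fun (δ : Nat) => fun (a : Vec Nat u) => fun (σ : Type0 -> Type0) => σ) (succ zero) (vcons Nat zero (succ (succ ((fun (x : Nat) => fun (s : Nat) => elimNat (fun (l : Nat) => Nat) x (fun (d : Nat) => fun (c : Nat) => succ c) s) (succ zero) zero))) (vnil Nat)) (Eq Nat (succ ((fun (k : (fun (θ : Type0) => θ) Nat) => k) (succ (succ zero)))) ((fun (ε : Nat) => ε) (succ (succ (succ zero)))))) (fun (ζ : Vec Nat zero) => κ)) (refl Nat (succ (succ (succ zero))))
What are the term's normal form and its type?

normal form:
  refl (Vec Nat zero -> Eq Nat (succ (succ (succ zero))) (succ (succ (succ zero)))) (fun (κ : Vec Nat zero) => refl Nat (succ (succ (succ zero))))
the term's type:
  Eq (Vec Nat zero -> Eq Nat (succ (succ (succ zero))) (succ (succ (succ zero)))) (fun (κ : Vec Nat zero) => refl Nat (succ (succ (succ zero)))) (fun (β : Vec Nat zero) => refl Nat (succ (succ (succ zero))))


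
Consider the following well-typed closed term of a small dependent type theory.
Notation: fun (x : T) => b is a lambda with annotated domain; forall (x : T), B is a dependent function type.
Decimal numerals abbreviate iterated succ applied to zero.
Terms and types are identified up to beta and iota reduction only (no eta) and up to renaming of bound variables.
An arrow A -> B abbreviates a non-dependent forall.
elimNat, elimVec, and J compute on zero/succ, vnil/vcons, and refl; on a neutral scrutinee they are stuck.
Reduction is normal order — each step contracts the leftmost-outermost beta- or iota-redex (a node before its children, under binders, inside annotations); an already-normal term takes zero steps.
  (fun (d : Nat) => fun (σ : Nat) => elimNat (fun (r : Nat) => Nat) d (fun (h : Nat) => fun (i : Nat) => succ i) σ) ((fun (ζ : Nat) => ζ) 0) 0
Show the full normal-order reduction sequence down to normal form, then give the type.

normal-order reduction sequence:
  (fun (d : Nat) => fun (σ : Nat) => elimNat (fun (r : Nat) => Nat) d (fun (h : Nat) => fun (i : Nat) => succ i) σ) ((fun (ζ : Nat) => ζ) 0) 0
  ~> (fun (d : Nat) => elimNat (fun (σ : Nat) => Nat) ((fun (r : Nat) => r) 0) (fun (h : Nat) => fun (i : Nat) => succ i) d) 0
  ~> elimNat (fun (d : Nat) => Nat) ((fun (σ : Nat) => σ) 0) (fun (r : Nat) => fun (h : Nat) => succ h) 0
  ~> (fun (d : Nat) => d) 0
  ~> 0
inferred type:
  Nat


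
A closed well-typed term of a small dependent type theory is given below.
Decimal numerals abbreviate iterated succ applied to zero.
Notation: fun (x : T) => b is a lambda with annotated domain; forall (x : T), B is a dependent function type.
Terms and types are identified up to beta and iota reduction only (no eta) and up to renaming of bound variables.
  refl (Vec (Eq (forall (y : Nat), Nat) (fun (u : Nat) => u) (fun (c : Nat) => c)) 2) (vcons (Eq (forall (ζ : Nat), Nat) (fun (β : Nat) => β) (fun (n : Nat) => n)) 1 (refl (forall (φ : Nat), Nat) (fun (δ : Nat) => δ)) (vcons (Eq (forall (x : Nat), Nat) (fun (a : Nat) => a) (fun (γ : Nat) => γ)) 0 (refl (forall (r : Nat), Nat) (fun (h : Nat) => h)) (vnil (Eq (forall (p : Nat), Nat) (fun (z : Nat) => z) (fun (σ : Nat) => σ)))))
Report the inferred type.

inferred type:
  Eq (Vec (Eq (forall (y : Nat), Nat) (fun (u : Nat) => u) (fun (c : Nat) => c)) 2) (vcons (Eq (forall (ζ : Nat), Nat) (fun (β : Nat) => β) (fun (n : Nat) => n)) 1 (refl (forall (φ : Nat), Nat) (fun (δ : Nat) => δ)) (vcons (Eq (forall (x : Nat), Nat) (fun (a : Nat) => a) (fun (γ : Nat) => γ)) 0 (refl (forall (r : Nat), Nat) (fun (h : Nat) => h)) (vnil (Eq (forall (p : Nat), Nat) (fun (z : Nat) => z) (fun (σ : Nat) => σ))))) (vcons (Eq (forall (w : Nat), Nat) (fun (d : Nat) => d) (fun (ψ : Nat) => ψ)) 1 (refl (forall (l : Nat), Nat) (fun (g : Nat) => g)) (vcons (Eq (forall (q : Nat), Nat) (fun (μ : Nat) => μ) (fun (v : Nat) => v)) 0 (refl (forall (i : Nat), Nat) (fun (ε : Nat) => ε)) (vnil (Eq (forall (τ : Nat), Nat) (fun (t : Nat) => t) (fun (e : Nat) => e)))))


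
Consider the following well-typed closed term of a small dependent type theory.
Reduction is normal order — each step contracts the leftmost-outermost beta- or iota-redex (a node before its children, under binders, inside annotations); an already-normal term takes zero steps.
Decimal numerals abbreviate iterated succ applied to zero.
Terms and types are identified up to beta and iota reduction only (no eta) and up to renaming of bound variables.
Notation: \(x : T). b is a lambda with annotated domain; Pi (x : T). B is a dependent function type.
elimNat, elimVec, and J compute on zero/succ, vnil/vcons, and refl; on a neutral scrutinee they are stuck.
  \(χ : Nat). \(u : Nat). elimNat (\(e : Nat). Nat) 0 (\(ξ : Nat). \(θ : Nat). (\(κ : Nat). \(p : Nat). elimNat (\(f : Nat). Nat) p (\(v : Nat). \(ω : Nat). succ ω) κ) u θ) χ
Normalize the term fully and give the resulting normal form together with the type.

resulting normal form:
  \(χ : Nat). \(u : Nat). elimNat (\(e : Nat). Nat) 0 (\(ξ : Nat). \(θ : Nat). elimNat (\(κ : Nat). Nat) θ (\(p : Nat). \(f : Nat). succ f) u) χ
inferred type:
  Pi (χ : Nat). Pi (u : Nat). Nat
observation: the leftmost-outermost redex is a beta-redex, and normalization takes 2 steps.


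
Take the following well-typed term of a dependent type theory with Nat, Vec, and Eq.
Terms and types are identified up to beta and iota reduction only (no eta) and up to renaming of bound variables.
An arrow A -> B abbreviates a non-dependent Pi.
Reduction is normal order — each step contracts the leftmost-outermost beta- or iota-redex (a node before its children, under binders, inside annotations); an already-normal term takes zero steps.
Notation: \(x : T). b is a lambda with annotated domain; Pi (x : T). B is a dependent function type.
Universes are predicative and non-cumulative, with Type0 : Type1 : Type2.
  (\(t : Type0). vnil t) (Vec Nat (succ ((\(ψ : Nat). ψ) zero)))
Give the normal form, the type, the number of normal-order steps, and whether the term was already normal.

reduced normal form:
  vnil (Vec Nat (succ zero))
the term's type:
  Vec (Vec Nat (succ zero)) zero
steps to reach normal form (normal order): 2
already normal: no
first contracted redex: a beta-redex


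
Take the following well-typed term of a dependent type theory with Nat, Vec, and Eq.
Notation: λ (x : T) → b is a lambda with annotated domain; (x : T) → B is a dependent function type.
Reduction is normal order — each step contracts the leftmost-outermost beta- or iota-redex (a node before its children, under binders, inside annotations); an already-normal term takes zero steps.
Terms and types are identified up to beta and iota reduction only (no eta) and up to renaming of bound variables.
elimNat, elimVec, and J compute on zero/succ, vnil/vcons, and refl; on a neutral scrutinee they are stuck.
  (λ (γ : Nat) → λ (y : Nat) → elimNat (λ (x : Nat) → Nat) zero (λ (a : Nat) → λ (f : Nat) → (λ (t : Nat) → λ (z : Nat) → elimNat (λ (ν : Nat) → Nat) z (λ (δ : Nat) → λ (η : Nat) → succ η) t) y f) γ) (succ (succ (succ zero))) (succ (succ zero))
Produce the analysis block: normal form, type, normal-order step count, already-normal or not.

normal form:
  succ (succ (succ (succ (succ (succ zero)))))
the term's type:
  Nat
reduction steps (normal order): 39
term was already normal: no
first contracted redex: a beta-redex


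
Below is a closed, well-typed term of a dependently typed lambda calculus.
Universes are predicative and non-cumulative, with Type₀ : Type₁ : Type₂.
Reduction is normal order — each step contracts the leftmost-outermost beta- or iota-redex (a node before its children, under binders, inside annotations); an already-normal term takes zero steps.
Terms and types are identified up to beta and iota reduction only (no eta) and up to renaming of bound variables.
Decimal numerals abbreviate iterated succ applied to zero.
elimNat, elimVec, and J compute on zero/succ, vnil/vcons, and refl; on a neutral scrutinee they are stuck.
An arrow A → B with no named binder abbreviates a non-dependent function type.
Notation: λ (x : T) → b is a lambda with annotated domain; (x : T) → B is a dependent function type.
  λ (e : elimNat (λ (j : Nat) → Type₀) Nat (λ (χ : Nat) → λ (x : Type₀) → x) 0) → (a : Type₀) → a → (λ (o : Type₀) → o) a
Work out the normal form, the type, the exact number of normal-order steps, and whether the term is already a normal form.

resulting normal form:
  λ (e : Nat) → (j : Type₀) → j → j
the term's type:
  Nat → Type₁
normal-order step count: 2
already normal: no
first redex: an elimNat iota-redex


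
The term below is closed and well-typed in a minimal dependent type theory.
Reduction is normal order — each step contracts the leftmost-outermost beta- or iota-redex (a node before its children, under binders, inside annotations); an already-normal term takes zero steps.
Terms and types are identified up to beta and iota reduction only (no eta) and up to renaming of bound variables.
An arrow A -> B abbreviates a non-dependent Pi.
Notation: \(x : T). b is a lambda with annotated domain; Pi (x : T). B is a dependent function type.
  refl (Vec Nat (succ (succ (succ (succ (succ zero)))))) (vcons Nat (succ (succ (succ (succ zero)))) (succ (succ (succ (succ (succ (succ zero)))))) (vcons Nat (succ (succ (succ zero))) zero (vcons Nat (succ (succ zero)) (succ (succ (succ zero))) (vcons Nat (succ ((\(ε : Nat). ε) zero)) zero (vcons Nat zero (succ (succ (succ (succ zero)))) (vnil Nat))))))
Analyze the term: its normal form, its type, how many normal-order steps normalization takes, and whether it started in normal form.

reduced normal form:
  refl (Vec Nat (succ (succ (succ (succ (succ zero)))))) (vcons Nat (succ (succ (succ (succ zero)))) (succ (succ (succ (succ (succ (succ zero)))))) (vcons Nat (succ (succ (succ zero))) zero (vcons Nat (succ (succ zero)) (succ (succ (succ zero))) (vcons Nat (succ zero) zero (vcons Nat zero (succ (succ (succ (succ zero)))) (vnil Nat))))))
inferred type:
  Eq (Vec Nat (succ (succ (succ (succ (succ zero)))))) (vcons Nat (succ (succ (succ (succ zero)))) (succ (succ (succ (succ (succ (succ zero)))))) (vcons Nat (succ (succ (succ zero))) zero (vcons Nat (succ (succ zero)) (succ (succ (succ zero))) (vcons Nat (succ zero) zero (vcons Nat zero (succ (succ (succ (succ zero)))) (vnil Nat)))))) (vcons Nat (succ (succ (succ (succ zero)))) (succ (succ (succ (succ (succ (succ zero)))))) (vcons Nat (succ (succ (succ zero))) zero (vcons Nat (succ (succ zero)) (succ (succ (succ zero))) (vcons Nat (succ zero) zero (vcons Nat zero (succ (succ (succ (succ zero)))) (vnil Nat))))))
reduction steps (normal order): 1
term was already normal: no
first contracted redex: a beta-redex


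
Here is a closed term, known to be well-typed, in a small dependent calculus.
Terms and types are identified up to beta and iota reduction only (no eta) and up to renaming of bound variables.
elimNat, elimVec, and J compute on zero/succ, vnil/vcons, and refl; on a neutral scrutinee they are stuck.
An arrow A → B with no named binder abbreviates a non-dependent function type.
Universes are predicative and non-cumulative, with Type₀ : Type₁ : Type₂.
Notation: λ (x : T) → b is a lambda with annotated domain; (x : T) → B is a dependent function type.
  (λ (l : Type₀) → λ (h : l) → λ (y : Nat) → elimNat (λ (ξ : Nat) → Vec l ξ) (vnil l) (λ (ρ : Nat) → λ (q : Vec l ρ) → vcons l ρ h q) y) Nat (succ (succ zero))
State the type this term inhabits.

inferred type:
  (l : Nat) → Vec Nat l


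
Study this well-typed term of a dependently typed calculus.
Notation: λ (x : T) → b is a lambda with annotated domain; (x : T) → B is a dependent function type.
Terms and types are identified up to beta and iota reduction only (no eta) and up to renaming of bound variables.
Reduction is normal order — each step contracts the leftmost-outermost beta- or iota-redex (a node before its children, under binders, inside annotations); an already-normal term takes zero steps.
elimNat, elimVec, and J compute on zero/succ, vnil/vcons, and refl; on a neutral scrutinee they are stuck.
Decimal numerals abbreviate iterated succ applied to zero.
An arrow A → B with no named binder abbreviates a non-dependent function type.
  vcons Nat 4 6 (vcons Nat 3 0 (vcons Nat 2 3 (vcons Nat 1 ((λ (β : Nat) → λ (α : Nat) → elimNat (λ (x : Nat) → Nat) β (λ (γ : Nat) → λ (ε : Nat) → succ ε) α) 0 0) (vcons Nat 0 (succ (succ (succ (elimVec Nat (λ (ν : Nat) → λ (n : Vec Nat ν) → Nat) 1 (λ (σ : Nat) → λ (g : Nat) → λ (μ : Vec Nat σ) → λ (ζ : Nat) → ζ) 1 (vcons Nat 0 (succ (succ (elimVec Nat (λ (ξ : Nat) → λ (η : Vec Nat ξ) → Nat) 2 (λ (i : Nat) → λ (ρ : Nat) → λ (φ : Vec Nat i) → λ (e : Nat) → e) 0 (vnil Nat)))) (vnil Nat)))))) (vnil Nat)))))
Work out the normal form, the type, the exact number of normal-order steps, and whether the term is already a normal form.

normal form:
  vcons Nat 4 6 (vcons Nat 3 0 (vcons Nat 2 3 (vcons Nat 1 0 (vcons Nat 0 4 (vnil Nat)))))
type:
  Vec Nat 5
normal-order step count: 9
started in normal form: no
first contracted redex: a beta-redex


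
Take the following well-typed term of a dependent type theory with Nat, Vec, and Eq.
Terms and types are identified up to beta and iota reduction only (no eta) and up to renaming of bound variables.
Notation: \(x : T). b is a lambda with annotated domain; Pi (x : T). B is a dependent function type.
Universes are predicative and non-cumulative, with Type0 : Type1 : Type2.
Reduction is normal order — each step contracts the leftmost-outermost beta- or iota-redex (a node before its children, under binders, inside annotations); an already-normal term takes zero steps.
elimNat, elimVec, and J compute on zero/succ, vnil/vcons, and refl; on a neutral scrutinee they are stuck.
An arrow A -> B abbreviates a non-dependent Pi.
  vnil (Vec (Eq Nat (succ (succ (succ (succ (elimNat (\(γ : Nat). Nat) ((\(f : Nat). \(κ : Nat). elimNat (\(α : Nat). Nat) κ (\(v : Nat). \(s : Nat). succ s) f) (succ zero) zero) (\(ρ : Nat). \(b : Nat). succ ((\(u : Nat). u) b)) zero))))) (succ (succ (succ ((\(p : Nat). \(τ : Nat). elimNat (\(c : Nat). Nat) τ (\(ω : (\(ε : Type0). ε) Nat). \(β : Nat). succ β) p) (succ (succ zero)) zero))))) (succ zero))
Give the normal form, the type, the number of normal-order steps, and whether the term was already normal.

resulting normal form:
  vnil (Vec (Eq Nat (succ (succ (succ (succ (succ zero))))) (succ (succ (succ (succ (succ zero)))))) (succ zero))
type:
  Vec (Vec (Eq Nat (succ (succ (succ (succ (succ zero))))) (succ (succ (succ (succ (succ zero)))))) (succ zero)) zero
normal-order step count: 16
started in normal form: no
first redex: an elimNat iota-redex


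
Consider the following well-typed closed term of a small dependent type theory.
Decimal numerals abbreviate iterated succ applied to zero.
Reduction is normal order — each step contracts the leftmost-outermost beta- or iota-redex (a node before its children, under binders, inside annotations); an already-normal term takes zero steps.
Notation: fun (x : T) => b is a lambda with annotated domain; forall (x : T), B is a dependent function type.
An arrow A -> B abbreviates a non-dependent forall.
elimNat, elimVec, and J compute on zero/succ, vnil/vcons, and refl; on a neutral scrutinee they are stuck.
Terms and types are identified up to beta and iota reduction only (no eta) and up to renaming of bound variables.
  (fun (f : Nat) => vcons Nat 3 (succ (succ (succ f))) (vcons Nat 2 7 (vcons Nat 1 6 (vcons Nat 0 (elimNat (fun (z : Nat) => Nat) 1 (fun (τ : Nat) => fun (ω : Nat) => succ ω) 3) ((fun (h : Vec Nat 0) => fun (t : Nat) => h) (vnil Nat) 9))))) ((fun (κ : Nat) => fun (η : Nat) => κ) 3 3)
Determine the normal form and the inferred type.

normal form:
  vcons Nat 3 6 (vcons Nat 2 7 (vcons Nat 1 6 (vcons Nat 0 4 (vnil Nat))))
inferred type:
  Vec Nat 4


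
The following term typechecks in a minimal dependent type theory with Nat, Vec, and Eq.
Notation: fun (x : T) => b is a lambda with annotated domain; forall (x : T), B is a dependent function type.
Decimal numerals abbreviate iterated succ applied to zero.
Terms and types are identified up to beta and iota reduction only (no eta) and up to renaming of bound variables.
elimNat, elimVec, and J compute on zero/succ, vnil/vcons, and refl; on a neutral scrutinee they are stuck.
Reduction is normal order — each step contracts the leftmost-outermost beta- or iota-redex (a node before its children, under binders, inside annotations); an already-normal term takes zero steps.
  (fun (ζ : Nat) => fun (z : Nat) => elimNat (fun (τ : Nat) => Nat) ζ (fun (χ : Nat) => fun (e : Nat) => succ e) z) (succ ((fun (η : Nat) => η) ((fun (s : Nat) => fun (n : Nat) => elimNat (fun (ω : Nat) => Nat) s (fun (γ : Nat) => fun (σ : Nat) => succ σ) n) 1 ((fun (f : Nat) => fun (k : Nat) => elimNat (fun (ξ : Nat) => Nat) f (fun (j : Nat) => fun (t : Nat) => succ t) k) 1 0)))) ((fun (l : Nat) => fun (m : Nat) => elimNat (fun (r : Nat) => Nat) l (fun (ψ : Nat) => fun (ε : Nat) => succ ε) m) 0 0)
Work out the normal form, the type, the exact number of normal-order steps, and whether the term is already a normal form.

normal form:
  3
type:
  Nat
steps to reach normal form (normal order): 16
already normal: no
first contracted redex: a beta-redex


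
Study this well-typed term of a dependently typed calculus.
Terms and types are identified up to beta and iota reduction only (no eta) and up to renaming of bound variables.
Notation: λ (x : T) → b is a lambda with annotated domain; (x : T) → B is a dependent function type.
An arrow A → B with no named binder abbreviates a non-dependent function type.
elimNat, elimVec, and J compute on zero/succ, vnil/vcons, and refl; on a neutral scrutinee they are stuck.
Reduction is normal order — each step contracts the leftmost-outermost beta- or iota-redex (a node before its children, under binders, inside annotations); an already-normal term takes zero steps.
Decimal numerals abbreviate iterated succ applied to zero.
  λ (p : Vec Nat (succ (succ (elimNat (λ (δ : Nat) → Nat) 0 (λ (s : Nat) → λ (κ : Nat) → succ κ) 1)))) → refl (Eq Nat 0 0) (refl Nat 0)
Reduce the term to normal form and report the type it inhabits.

normal form:
  λ (p : Vec Nat 3) → refl (Eq Nat 0 0) (refl Nat 0)
the term's type:
  Vec Nat 3 → Eq (Eq Nat 0 0) (refl Nat 0) (refl Nat 0)


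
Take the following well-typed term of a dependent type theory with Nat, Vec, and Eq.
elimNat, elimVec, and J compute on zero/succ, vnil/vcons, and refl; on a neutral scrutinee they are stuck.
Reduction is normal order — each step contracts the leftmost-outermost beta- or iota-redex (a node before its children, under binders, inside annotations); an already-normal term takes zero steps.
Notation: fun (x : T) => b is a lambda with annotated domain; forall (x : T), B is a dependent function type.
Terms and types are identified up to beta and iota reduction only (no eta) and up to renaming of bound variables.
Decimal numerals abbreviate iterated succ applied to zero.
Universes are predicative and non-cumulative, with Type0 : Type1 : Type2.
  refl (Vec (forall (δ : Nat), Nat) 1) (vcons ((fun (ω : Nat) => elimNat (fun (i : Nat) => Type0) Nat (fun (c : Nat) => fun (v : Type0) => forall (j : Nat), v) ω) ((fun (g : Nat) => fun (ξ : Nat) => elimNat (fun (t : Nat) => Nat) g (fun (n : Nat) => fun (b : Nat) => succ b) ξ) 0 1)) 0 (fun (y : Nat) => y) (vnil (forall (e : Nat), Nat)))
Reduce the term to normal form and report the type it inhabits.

reduced normal form:
  refl (Vec (forall (δ : Nat), Nat) 1) (vcons (forall (ω : Nat), Nat) 0 (fun (i : Nat) => i) (vnil (forall (c : Nat), Nat)))
the term's type:
  Eq (Vec (forall (δ : Nat), Nat) 1) (vcons (forall (ω : Nat), Nat) 0 (fun (i : Nat) => i) (vnil (forall (c : Nat), Nat))) (vcons (forall (v : Nat), Nat) 0 (fun (j : Nat) => j) (vnil (forall (g : Nat), Nat)))
observation: 11 normal-order steps separate the term from its normal form.


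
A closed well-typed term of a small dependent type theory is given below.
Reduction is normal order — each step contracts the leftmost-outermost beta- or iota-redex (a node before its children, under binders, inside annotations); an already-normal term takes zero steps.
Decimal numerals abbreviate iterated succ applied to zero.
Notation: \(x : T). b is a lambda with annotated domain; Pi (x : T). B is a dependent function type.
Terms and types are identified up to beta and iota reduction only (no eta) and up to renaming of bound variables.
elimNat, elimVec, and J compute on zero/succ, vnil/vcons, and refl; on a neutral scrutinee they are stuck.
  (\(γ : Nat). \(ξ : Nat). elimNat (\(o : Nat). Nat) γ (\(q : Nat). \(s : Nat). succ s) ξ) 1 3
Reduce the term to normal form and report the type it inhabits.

resulting normal form:
  4
the term's type:
  Nat


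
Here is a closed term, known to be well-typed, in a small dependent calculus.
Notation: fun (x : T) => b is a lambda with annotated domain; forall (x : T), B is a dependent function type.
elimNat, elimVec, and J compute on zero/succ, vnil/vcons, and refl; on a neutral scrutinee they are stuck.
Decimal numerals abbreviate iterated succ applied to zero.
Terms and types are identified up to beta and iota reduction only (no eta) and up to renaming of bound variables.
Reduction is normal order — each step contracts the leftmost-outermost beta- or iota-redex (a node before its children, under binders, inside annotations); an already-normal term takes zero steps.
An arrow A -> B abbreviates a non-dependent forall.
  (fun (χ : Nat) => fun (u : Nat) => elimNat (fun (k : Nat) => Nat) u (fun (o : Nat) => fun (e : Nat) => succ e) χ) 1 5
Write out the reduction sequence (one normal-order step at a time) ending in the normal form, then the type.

normal-order reduction sequence:
  (fun (χ : Nat) => fun (u : Nat) => elimNat (fun (k : Nat) => Nat) u (fun (o : Nat) => fun (e : Nat) => succ e) χ) 1 5
  ~> (fun (χ : Nat) => elimNat (fun (u : Nat) => Nat) χ (fun (k : Nat) => fun (o : Nat) => succ o) 1) 5
  ~> elimNat (fun (χ : Nat) => Nat) 5 (fun (u : Nat) => fun (k : Nat) => succ k) 1
  ~> (fun (χ : Nat) => fun (u : Nat) => succ u) 0 (elimNat (fun (k : Nat) => Nat) 5 (fun (o : Nat) => fun (e : Nat) => succ e) 0)
  ~> (fun (χ : Nat) => succ χ) (elimNat (fun (u : Nat) => Nat) 5 (fun (k : Nat) => fun (o : Nat) => succ o) 0)
  ~> succ (elimNat (fun (χ : Nat) => Nat) 5 (fun (u : Nat) => fun (k : Nat) => succ k) 0)
  ~> 6
inferred type:
  Nat


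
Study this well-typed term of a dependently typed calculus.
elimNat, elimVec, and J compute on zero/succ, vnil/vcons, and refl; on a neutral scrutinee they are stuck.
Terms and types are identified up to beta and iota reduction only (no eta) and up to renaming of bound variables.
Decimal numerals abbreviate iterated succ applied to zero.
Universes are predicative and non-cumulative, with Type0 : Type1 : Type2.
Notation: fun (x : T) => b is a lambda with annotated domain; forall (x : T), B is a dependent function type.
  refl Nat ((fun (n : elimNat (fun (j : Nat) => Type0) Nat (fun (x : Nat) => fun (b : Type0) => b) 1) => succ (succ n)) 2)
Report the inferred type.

inferred type:
  Eq Nat 4 4
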